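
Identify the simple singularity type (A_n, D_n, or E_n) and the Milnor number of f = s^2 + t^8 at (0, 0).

Type A_{7}, Milnor number mu = 7.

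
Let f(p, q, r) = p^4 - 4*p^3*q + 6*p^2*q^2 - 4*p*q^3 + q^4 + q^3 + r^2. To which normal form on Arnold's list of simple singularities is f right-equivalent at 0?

The Hessian of f at 0 has rank 1. Corank 2; j^3 = q^3 is a perfect cube, so E-series; the 4-jet and mu = 6 give E_6.

E_6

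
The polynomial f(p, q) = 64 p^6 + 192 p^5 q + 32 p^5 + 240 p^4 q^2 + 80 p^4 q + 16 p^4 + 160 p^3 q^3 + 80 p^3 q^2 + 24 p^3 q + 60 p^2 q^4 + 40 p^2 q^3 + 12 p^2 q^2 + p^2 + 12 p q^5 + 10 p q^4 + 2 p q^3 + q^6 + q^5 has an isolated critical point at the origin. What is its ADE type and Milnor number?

The Hessian of f at 0 is [[2, 0], [0, 0]] with rank 1, so corank 1. A Groebner basis of the Jacobian ideal J(f) in C{p,q} is {p + q^3, p^2, p*q}; counting standard monomials gives mu = 4. Corank 1: A-series; mu = 4 gives A_4.

Type A4, Milnor number mu = 4.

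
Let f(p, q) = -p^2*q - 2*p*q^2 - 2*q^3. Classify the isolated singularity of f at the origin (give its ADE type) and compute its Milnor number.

Type D_4, Milnor number mu = 4.

The Hessian of f at 0 is [[0, 0], [0, 0]] with rank 0, so corank 2. A Groebner basis of the Jacobian ideal J(f) in C{p,q} is {q^3, p^2 + 2*q^2, p*q + q^2}; counting standard monomials gives mu = 4. Corank 2; j^3 = -q*(p^2 + 2*p*q + 2*q^2) splits into three distinct lines over C (the quadratic factor has nonzero discriminant), so D_4.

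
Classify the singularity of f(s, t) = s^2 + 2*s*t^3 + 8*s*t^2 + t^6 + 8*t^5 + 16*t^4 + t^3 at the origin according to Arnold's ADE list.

The Hessian of f at 0 is [[2, 0], [0, 0]] with rank 1, so corank 1. A Groebner basis of the Jacobian ideal J(f) in C{s,t} is {t^2, s}; counting standard monomials gives mu = 2. Corank 1: A-series; mu = 2 gives A_2.

A2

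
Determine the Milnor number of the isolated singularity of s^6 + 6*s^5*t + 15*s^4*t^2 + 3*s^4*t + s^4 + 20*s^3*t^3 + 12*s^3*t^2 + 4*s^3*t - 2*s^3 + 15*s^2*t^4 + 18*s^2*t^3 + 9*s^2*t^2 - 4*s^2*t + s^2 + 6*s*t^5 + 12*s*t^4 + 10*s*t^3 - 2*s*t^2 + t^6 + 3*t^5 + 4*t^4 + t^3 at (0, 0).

The Hessian of f at 0 has rank 1. Corank 1: A-series; mu = 2 gives A_2.

2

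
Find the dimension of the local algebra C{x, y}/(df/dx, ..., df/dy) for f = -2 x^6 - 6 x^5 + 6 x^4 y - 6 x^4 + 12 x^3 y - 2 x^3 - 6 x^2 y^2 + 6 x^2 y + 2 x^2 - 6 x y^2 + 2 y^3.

2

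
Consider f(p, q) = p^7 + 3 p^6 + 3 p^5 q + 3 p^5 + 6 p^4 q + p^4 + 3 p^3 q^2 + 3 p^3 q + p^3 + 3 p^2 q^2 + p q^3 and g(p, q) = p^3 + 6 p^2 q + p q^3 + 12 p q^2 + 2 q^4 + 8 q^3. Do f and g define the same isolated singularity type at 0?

Yes.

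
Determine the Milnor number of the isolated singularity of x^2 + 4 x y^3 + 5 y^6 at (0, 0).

The Hessian of f at 0 is [[2, 0], [0, 0]] with rank 1, so corank 1. A Groebner basis of the Jacobian ideal J(f) in C{x,y} is {x*y^2, x/2 + y^3, x^2}; counting standard monomials gives mu = 5. Corank 1: A-series; mu = 5 gives A_5.

5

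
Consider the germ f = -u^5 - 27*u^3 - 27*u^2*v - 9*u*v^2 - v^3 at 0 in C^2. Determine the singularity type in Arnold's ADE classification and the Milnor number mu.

Type E_{8}, Milnor number mu = 8.

The Hessian of f at 0 has rank 0. Corank 2; j^3 = -(3*u + v)^3 is a perfect cube, so E-series; the 5-jet and mu = 8 give E_8.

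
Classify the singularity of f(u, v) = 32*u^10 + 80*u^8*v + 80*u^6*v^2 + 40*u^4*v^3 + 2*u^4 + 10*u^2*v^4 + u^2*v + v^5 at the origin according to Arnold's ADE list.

D_6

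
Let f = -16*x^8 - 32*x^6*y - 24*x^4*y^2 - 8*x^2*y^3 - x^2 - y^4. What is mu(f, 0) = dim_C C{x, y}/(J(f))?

The Hessian of f at 0 has rank 1. Corank 1: A-series; mu = 3 gives A_3.

3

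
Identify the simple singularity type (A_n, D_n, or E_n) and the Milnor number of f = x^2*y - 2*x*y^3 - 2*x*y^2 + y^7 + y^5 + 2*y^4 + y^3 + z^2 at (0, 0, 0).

Type D8, Milnor number mu = 8.

The Hessian of f at 0 is [[0, 0, 0], [0, 0, 0], [0, 0, 2]] with rank 1, so corank 2. A Groebner basis of the Jacobian ideal J(f) in C{x,y,z} is {x^2*y^2 - 2*x^2*y + x^2/7 + 20*x*y^2/7 - 8*x*y/7 + y^2, x^3 - 3*x^2*y + x^2/7 + 20*x*y^2/7 - 8*x*y/7 + y^2, -x*y + y^3 + y^2, z}; counting standard monomials gives mu = 8. Corank 2; j^3 = y*(x - y)^2 has shape L^2 M (L != M), so D-series; mu = 8 gives D_8.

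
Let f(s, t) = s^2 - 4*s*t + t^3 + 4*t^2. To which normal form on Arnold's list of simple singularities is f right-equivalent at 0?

A2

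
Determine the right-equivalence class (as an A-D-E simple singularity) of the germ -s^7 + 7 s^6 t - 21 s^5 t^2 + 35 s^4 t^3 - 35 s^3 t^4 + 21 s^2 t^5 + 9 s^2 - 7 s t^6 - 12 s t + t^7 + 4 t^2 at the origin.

A_6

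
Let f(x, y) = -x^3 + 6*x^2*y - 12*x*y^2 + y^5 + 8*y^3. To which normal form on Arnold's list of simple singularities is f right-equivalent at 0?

E8

The Hessian of f at 0 is [[0, 0], [0, 0]] with rank 0, so corank 2. A Groebner basis of the Jacobian ideal J(f) in C{x,y} is {y^4, x^2 - 4*x*y + 4*y^2}; counting standard monomials gives mu = 8. Corank 2; j^3 = -(x - 2*y)^3 is a perfect cube, so E-series; the 5-jet and mu = 8 give E_8.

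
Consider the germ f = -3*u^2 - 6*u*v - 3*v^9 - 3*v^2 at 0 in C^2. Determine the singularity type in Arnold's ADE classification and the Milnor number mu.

Type A_8, Milnor number mu = 8.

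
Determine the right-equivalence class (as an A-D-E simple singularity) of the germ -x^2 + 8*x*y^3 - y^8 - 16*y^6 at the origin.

The Hessian of f at 0 has rank 1. Corank 1: A-series; mu = 7 gives A_7.

A_{7}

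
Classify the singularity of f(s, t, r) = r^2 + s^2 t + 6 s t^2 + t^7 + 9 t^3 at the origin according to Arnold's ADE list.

D_{8}

The Hessian of f at 0 is [[0, 0, 0], [0, 0, 0], [0, 0, 2]] with rank 1, so corank 2. A Groebner basis of the Jacobian ideal J(f) in C{s,t,r} is {s^2/7 + t^6 - 9*t^2/7, s^3 + 27*t^3, s*t + 3*t^2, r}; counting standard monomials gives mu = 8. Corank 2; j^3 = t*(s + 3*t)^2 has shape L^2 M (L != M), so D-series; mu = 8 gives D_8.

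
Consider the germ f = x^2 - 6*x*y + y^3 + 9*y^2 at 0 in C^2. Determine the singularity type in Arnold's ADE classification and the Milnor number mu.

The Hessian of f at 0 is [[2, -6], [-6, 18]] with rank 1, so corank 1. A Groebner basis of the Jacobian ideal J(f) in C{x,y} is {y^2, x - 3*y}; counting standard monomials gives mu = 2. Corank 1: A-series; mu = 2 gives A_2.

Type A_{2}, Milnor number mu = 2.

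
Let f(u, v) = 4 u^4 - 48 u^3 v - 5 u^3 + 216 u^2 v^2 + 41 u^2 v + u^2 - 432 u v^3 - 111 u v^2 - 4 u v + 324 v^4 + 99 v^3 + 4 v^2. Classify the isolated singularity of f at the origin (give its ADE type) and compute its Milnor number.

The Hessian of f at 0 has rank 1. Corank 1: A-series; mu = 2 gives A_2.

Type A_2, Milnor number mu = 2.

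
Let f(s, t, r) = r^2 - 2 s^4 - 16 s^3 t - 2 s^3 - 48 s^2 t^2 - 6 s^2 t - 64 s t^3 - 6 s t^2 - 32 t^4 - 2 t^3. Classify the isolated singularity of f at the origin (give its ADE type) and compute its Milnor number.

The Hessian of f at 0 is [[0, 0, 0], [0, 0, 0], [0, 0, 2]] with rank 1, so corank 2. A Groebner basis of the Jacobian ideal J(f) in C{s,t,r} is {t^4, s*t^2 + 4*t^3/3, s^2 + 2*s*t + t^2, r}; counting standard monomials gives mu = 6. Corank 2; j^3 = -2*(s + t)^3 is a perfect cube, so E-series; the 4-jet and mu = 6 give E_6.

Type E6, Milnor number mu = 6.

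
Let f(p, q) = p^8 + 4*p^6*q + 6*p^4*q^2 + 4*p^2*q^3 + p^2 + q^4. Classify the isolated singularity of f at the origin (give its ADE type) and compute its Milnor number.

Type A_3, Milnor number mu = 3.

The Hessian of f at 0 has rank 1. Corank 1: A-series; mu = 3 gives A_3.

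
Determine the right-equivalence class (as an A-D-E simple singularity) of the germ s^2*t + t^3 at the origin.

D_4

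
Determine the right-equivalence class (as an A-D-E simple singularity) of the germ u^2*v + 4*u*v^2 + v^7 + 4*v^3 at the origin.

D8

The Hessian of f at 0 has rank 0. Corank 2; j^3 = v*(u + 2*v)^2 has shape L^2 M (L != M), so D-series; mu = 8 gives D_8.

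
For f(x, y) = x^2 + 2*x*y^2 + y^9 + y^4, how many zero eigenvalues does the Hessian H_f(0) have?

1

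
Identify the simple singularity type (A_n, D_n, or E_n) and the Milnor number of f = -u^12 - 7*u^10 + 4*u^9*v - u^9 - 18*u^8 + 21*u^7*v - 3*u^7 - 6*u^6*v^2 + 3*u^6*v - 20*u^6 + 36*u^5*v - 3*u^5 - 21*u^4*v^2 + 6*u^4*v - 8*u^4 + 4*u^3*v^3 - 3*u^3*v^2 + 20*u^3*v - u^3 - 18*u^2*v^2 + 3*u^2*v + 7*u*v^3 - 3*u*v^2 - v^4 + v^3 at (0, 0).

The Hessian of f at 0 has rank 0. Corank 2; j^3 = -(u - v)^3 is a perfect cube, so E-series; the 4-jet and mu = 7 give E_7.

Type E_{7}, Milnor number mu = 7.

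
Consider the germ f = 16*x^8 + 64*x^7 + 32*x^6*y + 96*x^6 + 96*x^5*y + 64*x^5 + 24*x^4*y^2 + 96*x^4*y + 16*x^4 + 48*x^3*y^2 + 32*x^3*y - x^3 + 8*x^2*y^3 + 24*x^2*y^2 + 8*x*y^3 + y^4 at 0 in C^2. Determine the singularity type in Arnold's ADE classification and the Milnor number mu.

The Hessian of f at 0 has rank 0. Corank 2; j^3 = -x^3 is a perfect cube, so E-series; the 4-jet and mu = 6 give E_6.

Type E_6, Milnor number mu = 6.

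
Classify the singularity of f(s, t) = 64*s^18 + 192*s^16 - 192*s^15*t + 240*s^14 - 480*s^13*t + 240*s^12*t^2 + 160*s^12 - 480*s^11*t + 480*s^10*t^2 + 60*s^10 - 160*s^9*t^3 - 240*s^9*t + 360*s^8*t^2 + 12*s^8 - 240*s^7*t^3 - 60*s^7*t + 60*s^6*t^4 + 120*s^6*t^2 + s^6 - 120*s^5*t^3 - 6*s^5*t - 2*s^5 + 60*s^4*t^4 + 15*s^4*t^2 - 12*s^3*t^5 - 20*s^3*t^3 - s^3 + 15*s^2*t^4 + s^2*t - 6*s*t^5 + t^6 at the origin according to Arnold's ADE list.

D_7

The Hessian of f at 0 has rank 0. Corank 2; j^3 = -s^2*(s - t) has shape L^2 M (L != M), so D-series; mu = 7 gives D_7.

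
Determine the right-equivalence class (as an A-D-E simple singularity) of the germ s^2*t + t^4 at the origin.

The Hessian of f at 0 has rank 0. Corank 2; j^3 = s^2*t has shape L^2 M (L != M), so D-series; mu = 5 gives D_5.

D5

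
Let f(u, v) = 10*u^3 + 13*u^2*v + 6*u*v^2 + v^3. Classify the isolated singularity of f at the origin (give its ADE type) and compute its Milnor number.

The Hessian of f at 0 has rank 0. Corank 2; j^3 = (2*u + v)*(5*u^2 + 4*u*v + v^2) splits into three distinct lines over C (the quadratic factor has nonzero discriminant), so D_4.

Type D_4, Milnor number mu = 4.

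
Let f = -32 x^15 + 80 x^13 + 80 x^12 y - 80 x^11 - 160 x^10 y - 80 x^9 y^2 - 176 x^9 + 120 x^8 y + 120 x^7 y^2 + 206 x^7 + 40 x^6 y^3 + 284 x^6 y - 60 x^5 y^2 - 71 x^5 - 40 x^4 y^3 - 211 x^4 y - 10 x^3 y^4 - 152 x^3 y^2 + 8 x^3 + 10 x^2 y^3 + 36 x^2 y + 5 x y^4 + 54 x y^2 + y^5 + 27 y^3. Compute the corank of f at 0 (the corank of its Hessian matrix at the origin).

2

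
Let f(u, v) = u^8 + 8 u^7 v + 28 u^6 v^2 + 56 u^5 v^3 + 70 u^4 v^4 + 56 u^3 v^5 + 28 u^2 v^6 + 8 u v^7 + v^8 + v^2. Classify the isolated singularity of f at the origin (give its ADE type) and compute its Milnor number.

Type A7, Milnor number mu = 7.

The Hessian of f at 0 has rank 1. Corank 1: A-series; mu = 7 gives A_7.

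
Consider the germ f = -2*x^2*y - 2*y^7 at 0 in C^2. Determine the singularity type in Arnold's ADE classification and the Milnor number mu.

Type D8, Milnor number mu = 8.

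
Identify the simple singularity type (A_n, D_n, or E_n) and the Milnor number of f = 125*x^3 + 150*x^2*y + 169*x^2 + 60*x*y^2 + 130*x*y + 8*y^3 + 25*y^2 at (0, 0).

The Hessian of f at 0 is [[338, 130], [130, 50]] with rank 1, so corank 1. A Groebner basis of the Jacobian ideal J(f) in C{x,y} is {y^2, x + 5*y/13}; counting standard monomials gives mu = 2. Corank 1: A-series; mu = 2 gives A_2.

Type A_2, Milnor number mu = 2.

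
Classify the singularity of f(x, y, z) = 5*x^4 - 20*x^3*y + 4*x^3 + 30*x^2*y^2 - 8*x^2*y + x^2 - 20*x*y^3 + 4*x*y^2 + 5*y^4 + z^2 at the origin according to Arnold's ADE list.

A_3

The Hessian of f at 0 is [[2, 0, 0], [0, 0, 0], [0, 0, 2]] with rank 2, so corank 1. A Groebner basis of the Jacobian ideal J(f) in C{x,y,z} is {x^2, x*y, x/2 + y^2, z}; counting standard monomials gives mu = 3. Corank 1: A-series; mu = 3 gives A_3.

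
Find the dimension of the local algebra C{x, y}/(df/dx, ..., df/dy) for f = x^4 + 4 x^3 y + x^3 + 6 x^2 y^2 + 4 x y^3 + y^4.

6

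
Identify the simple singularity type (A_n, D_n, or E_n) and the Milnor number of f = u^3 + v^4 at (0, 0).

The Hessian of f at 0 is [[0, 0], [0, 0]] with rank 0, so corank 2. A Groebner basis of the Jacobian ideal J(f) in C{u,v} is {v^3, u^2}; counting standard monomials gives mu = 6. Corank 2; j^3 = u^3 is a perfect cube, so E-series; the 4-jet and mu = 6 give E_6.

Type E6, Milnor number mu = 6.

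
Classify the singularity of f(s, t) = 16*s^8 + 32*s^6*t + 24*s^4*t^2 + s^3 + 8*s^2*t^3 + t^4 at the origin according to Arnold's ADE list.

The Hessian of f at 0 is [[0, 0], [0, 0]] with rank 0, so corank 2. A Groebner basis of the Jacobian ideal J(f) in C{s,t} is {t^3, s^2}; counting standard monomials gives mu = 6. Corank 2; j^3 = s^3 is a perfect cube, so E-series; the 4-jet and mu = 6 give E_6.

E6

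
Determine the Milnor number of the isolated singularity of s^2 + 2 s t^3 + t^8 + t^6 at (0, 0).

The Hessian of f at 0 has rank 1. Corank 1: A-series; mu = 7 gives A_7.

7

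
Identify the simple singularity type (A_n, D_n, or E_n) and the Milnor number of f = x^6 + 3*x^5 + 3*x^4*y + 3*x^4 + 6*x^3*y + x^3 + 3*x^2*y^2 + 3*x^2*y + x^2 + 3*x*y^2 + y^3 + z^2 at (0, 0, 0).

Type A_2, Milnor number mu = 2.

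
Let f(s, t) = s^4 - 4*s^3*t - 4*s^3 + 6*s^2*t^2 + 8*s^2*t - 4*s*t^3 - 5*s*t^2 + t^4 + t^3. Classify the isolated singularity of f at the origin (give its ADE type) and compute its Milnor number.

Type D5, Milnor number mu = 5.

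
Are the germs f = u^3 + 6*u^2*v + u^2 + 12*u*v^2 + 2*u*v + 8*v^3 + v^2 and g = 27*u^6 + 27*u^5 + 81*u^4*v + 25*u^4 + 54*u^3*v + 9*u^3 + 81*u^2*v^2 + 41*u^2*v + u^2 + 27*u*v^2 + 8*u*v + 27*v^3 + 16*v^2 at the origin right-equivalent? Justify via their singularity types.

The Hessian of f at 0 is [[2, 2], [2, 2]] with rank 1, so corank 1. A Groebner basis of the Jacobian ideal J(f) in C{u,v} is {v^2, u + v}; counting standard monomials gives mu = 2. Corank 1: A-series; mu = 2 gives A_2. The Hessian of g at 0 is [[2, 8], [8, 32]] with rank 1, so corank 1. A Groebner basis of the Jacobian ideal J(g) in C{u,v} is {v^2, u + 4*v}; counting standard monomials gives mu = 2. Corank 1: A-series; mu = 2 gives A_2. Both have type A_2, hence right-equivalent.

Yes.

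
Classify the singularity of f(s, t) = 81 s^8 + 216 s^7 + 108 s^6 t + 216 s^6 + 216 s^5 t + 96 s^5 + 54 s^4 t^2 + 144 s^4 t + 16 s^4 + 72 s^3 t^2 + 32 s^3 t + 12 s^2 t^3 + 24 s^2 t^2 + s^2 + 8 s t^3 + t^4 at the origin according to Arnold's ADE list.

The Hessian of f at 0 has rank 1. Corank 1: A-series; mu = 3 gives A_3.

A3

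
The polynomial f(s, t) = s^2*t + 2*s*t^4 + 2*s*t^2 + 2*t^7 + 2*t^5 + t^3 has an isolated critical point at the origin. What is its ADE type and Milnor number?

Type D_{8}, Milnor number mu = 8.

The Hessian of f at 0 has rank 0. Corank 2; j^3 = t*(s + t)^2 has shape L^2 M (L != M), so D-series; mu = 8 gives D_8.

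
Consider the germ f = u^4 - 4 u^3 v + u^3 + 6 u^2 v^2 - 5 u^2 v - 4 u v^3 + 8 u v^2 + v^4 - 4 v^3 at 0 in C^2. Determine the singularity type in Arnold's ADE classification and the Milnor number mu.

Type D_{5}, Milnor number mu = 5.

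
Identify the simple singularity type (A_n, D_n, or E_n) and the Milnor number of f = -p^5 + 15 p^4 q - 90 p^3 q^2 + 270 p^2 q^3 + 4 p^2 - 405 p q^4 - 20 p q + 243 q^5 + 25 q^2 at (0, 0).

The Hessian of f at 0 is [[8, -20], [-20, 50]] with rank 1, so corank 1. A Groebner basis of the Jacobian ideal J(f) in C{p,q} is {q^4, p - 5*q/2}; counting standard monomials gives mu = 4. Corank 1: A-series; mu = 4 gives A_4.

Type A_4, Milnor number mu = 4.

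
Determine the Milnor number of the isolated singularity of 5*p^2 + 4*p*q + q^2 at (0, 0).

The Hessian of f at 0 is [[10, 4], [4, 2]] with rank 2, so corank 0. A Groebner basis of the Jacobian ideal J(f) in C{p,q} is {p, q}; counting standard monomials gives mu = 1. Corank 0: nondegenerate Morse point, so A_1.

1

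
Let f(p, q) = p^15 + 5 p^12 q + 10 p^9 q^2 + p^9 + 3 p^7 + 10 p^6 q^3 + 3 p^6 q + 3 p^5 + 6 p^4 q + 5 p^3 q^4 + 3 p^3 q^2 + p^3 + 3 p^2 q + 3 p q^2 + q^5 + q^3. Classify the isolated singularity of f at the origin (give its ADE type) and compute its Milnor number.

The Hessian of f at 0 has rank 0. Corank 2; j^3 = (p + q)^3 is a perfect cube, so E-series; the 5-jet and mu = 8 give E_8.

Type E8, Milnor number mu = 8.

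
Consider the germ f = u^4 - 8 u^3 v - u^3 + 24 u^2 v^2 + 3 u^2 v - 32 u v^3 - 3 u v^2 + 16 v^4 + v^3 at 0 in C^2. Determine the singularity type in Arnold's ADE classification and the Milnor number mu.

Type E_6, Milnor number mu = 6.

The Hessian of f at 0 is [[0, 0], [0, 0]] with rank 0, so corank 2. A Groebner basis of the Jacobian ideal J(f) in C{u,v} is {v^4, u*v^2 - 4*v^3/3, u^2 - 2*u*v + v^2}; counting standard monomials gives mu = 6. Corank 2; j^3 = -(u - v)^3 is a perfect cube, so E-series; the 4-jet and mu = 6 give E_6.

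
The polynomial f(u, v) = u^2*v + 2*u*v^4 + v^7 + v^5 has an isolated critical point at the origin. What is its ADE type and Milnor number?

The Hessian of f at 0 has rank 0. Corank 2; j^3 = u^2*v has shape L^2 M (L != M), so D-series; mu = 6 gives D_6.

Type D6, Milnor number mu = 6.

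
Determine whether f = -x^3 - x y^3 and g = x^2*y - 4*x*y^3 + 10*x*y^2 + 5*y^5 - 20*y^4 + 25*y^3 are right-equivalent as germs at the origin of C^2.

The Hessian of f at 0 has rank 0. Corank 2; j^3 = -x^3 is a perfect cube, so E-series; the 4-jet and mu = 7 give E_7. The Hessian of g at 0 has rank 0. Corank 2; j^3 = y*(x + 5*y)^2 has shape L^2 M (L != M), so D-series; mu = 6 gives D_6. f is E_7 but g is D_6, hence not right-equivalent.

No.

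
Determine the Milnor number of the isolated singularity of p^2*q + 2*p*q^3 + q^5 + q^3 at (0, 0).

4

The Hessian of f at 0 has rank 0. Corank 2; j^3 = q*(p^2 + q^2) splits into three distinct lines over C (the quadratic factor has nonzero discriminant), so D_4.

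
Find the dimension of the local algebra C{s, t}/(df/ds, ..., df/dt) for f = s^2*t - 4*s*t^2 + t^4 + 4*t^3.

5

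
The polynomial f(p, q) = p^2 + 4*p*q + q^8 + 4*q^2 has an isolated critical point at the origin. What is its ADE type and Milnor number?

The Hessian of f at 0 is [[2, 4], [4, 8]] with rank 1, so corank 1. A Groebner basis of the Jacobian ideal J(f) in C{p,q} is {q^7, p + 2*q}; counting standard monomials gives mu = 7. Corank 1: A-series; mu = 7 gives A_7.

Type A_7, Milnor number mu = 7.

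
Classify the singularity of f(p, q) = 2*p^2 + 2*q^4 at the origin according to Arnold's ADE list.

A_3

The Hessian of f at 0 has rank 1. Corank 1: A-series; mu = 3 gives A_3.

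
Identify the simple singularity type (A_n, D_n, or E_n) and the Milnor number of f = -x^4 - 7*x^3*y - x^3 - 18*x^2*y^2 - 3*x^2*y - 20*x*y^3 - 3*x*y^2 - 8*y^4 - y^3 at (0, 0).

The Hessian of f at 0 is [[0, 0], [0, 0]] with rank 0, so corank 2. A Groebner basis of the Jacobian ideal J(f) in C{x,y} is {3*x^2 + 6*x*y + y^4 + y^3 + 3*y^2, x^3 + 9*x^2 + 18*x*y + 4*y^3 + 9*y^2, x^2*y - 5*x^2 - 10*x*y - 8*y^3/3 - 5*y^2, 2*x^2 + x*y^2 + 4*x*y + 5*y^3/3 + 2*y^2}; counting standard monomials gives mu = 7. Corank 2; j^3 = -(x + y)^3 is a perfect cube, so E-series; the 4-jet and mu = 7 give E_7.

Type E7, Milnor number mu = 7.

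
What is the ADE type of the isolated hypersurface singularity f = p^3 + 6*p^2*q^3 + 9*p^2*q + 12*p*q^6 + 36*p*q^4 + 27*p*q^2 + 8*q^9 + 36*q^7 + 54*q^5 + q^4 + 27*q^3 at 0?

E_{6}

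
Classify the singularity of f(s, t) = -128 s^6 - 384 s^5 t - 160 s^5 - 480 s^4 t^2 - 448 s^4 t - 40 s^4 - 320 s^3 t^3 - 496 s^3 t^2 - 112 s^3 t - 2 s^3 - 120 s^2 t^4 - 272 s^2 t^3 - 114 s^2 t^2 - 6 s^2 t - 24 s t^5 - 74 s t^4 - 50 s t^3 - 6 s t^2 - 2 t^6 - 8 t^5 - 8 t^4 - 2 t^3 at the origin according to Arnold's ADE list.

The Hessian of f at 0 has rank 0. Corank 2; j^3 = -2*(s + t)^3 is a perfect cube, so E-series; the 4-jet and mu = 7 give E_7.

E_{7}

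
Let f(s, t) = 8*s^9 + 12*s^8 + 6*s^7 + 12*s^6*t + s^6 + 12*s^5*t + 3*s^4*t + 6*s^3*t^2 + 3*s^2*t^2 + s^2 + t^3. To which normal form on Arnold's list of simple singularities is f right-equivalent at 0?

A_{2}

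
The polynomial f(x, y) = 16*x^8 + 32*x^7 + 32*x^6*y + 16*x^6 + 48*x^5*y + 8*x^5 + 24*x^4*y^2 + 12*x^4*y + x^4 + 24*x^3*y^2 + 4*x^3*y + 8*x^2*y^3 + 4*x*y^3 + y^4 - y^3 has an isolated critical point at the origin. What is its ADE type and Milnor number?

Type E6, Milnor number mu = 6.

The Hessian of f at 0 has rank 0. Corank 2; j^3 = -y^3 is a perfect cube, so E-series; the 4-jet and mu = 6 give E_6.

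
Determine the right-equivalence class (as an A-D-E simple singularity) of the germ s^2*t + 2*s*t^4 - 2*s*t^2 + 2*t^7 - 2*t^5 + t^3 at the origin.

The Hessian of f at 0 is [[0, 0], [0, 0]] with rank 0, so corank 2. A Groebner basis of the Jacobian ideal J(f) in C{s,t} is {-s^2/6 + s*t^3 + 4*s*t/3 - 7*t^2/6, s*t + t^4 - t^2, s^3 - 3*s*t^2 + 2*t^3, s^2*t - 2*s*t^2 + t^3}; counting standard monomials gives mu = 8. Corank 2; j^3 = t*(s - t)^2 has shape L^2 M (L != M), so D-series; mu = 8 gives D_8.

D_{8}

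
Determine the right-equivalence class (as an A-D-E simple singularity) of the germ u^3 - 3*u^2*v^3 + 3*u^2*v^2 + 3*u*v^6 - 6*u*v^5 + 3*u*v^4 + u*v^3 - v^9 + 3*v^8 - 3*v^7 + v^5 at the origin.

E_7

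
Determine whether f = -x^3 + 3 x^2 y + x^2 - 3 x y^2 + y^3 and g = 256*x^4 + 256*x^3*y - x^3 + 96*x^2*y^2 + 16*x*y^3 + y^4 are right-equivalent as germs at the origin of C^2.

No.

The Hessian of f at 0 is [[2, 0], [0, 0]] with rank 1, so corank 1. A Groebner basis of the Jacobian ideal J(f) in C{x,y} is {y^2, x}; counting standard monomials gives mu = 2. Corank 1: A-series; mu = 2 gives A_2. The Hessian of g at 0 is [[0, 0], [0, 0]] with rank 0, so corank 2. A Groebner basis of the Jacobian ideal J(g) in C{x,y} is {y^4, x*y^2 + y^3/12, x^2}; counting standard monomials gives mu = 6. Corank 2; j^3 = -x^3 is a perfect cube, so E-series; the 4-jet and mu = 6 give E_6. f is A_2 but g is E_6, hence not right-equivalent.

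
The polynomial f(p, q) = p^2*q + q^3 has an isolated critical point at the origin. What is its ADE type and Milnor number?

The Hessian of f at 0 is [[0, 0], [0, 0]] with rank 0, so corank 2. A Groebner basis of the Jacobian ideal J(f) in C{p,q} is {q^3, p^2 + 3*q^2, p*q}; counting standard monomials gives mu = 4. Corank 2; j^3 = q*(p^2 + q^2) splits into three distinct lines over C (the quadratic factor has nonzero discriminant), so D_4.

Type D_{4}, Milnor number mu = 4.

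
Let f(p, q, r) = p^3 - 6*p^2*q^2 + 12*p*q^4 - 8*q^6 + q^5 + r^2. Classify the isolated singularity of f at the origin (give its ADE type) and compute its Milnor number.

Type E_{8}, Milnor number mu = 8.

The Hessian of f at 0 is [[0, 0, 0], [0, 0, 0], [0, 0, 2]] with rank 1, so corank 2. A Groebner basis of the Jacobian ideal J(f) in C{p,q,r} is {q^4, p^3, -p^2/4 + p*q^2, r}; counting standard monomials gives mu = 8. Corank 2; j^3 = p^3 is a perfect cube, so E-series; the 5-jet and mu = 8 give E_8.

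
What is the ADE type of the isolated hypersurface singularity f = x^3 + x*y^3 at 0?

The Hessian of f at 0 is [[0, 0], [0, 0]] with rank 0, so corank 2. A Groebner basis of the Jacobian ideal J(f) in C{x,y} is {x^3, x*y^2, 3*x^2 + y^3}; counting standard monomials gives mu = 7. Corank 2; j^3 = x^3 is a perfect cube, so E-series; the 4-jet and mu = 7 give E_7.

E7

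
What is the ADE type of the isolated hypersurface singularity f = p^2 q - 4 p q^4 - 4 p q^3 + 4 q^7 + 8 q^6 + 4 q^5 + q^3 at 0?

D_{4}

The Hessian of f at 0 has rank 0. Corank 2; j^3 = q*(p^2 + q^2) splits into three distinct lines over C (the quadratic factor has nonzero discriminant), so D_4.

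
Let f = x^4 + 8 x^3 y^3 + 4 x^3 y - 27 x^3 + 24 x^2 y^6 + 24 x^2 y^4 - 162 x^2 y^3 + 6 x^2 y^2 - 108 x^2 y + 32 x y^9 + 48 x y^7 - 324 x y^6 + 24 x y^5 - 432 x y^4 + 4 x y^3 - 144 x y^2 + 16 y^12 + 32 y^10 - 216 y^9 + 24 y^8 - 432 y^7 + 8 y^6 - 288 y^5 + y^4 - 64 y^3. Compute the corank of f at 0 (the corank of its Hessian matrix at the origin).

2

The Hessian at 0 is [[0, 0], [0, 0]] of rank 0; hence corank 2.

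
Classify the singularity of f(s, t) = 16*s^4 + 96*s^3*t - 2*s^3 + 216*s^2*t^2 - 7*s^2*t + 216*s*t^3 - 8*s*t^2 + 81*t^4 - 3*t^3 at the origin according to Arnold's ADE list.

The Hessian of f at 0 is [[0, 0], [0, 0]] with rank 0, so corank 2. A Groebner basis of the Jacobian ideal J(f) in C{s,t} is {s*t^2 - s*t/8 - t^2/8, s*t/8 + t^3 + t^2/8, s^2 + 5*s*t/2 + 3*t^2/2}; counting standard monomials gives mu = 5. Corank 2; j^3 = -(s + t)^2*(2*s + 3*t) has shape L^2 M (L != M), so D-series; mu = 5 gives D_5.

D_{5}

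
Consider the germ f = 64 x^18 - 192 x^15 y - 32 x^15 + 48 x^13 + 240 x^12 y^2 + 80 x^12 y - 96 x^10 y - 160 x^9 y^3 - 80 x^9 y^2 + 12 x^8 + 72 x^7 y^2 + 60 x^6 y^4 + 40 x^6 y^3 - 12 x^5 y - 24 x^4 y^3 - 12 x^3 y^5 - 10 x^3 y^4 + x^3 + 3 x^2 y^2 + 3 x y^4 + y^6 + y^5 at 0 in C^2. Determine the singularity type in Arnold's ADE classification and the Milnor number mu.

Type E8, Milnor number mu = 8.

The Hessian of f at 0 is [[0, 0], [0, 0]] with rank 0, so corank 2. A Groebner basis of the Jacobian ideal J(f) in C{x,y} is {y^4, x^3, x^2/2 + x*y^2}; counting standard monomials gives mu = 8. Corank 2; j^3 = x^3 is a perfect cube, so E-series; the 5-jet and mu = 8 give E_8.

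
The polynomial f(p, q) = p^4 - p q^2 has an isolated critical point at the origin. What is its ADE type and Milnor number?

Type D5, Milnor number mu = 5.

The Hessian of f at 0 is [[0, 0], [0, 0]] with rank 0, so corank 2. A Groebner basis of the Jacobian ideal J(f) in C{p,q} is {p^3 - q^2/4, q^3, p*q}; counting standard monomials gives mu = 5. Corank 2; j^3 = -p*q^2 has shape L^2 M (L != M), so D-series; mu = 5 gives D_5.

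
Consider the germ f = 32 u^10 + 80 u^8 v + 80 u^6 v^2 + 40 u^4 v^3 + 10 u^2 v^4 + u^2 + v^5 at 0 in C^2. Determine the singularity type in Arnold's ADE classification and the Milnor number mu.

The Hessian of f at 0 is [[2, 0], [0, 0]] with rank 1, so corank 1. A Groebner basis of the Jacobian ideal J(f) in C{u,v} is {v^4, u}; counting standard monomials gives mu = 4. Corank 1: A-series; mu = 4 gives A_4.

Type A_{4}, Milnor number mu = 4.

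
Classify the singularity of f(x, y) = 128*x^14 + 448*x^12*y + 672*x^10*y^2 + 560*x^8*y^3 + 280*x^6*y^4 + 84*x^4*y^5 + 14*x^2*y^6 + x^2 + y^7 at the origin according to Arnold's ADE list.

The Hessian of f at 0 is [[2, 0], [0, 0]] with rank 1, so corank 1. A Groebner basis of the Jacobian ideal J(f) in C{x,y} is {y^6, x}; counting standard monomials gives mu = 6. Corank 1: A-series; mu = 6 gives A_6.

A_{6}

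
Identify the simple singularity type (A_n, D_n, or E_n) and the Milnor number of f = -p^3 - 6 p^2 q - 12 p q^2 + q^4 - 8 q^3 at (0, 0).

Type E_6, Milnor number mu = 6.

The Hessian of f at 0 is [[0, 0], [0, 0]] with rank 0, so corank 2. A Groebner basis of the Jacobian ideal J(f) in C{p,q} is {q^3, p^2 + 4*p*q + 4*q^2}; counting standard monomials gives mu = 6. Corank 2; j^3 = -(p + 2*q)^3 is a perfect cube, so E-series; the 4-jet and mu = 6 give E_6.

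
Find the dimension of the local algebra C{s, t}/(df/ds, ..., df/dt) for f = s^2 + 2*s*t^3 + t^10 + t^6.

The Hessian of f at 0 is [[2, 0], [0, 0]] with rank 1, so corank 1. A Groebner basis of the Jacobian ideal J(f) in C{s,t} is {s^3, s + t^3}; counting standard monomials gives mu = 9. Corank 1: A-series; mu = 9 gives A_9.

9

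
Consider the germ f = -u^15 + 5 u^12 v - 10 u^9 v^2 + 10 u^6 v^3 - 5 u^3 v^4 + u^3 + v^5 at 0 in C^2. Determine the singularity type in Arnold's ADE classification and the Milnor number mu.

The Hessian of f at 0 has rank 0. Corank 2; j^3 = u^3 is a perfect cube, so E-series; the 5-jet and mu = 8 give E_8.

Type E8, Milnor number mu = 8.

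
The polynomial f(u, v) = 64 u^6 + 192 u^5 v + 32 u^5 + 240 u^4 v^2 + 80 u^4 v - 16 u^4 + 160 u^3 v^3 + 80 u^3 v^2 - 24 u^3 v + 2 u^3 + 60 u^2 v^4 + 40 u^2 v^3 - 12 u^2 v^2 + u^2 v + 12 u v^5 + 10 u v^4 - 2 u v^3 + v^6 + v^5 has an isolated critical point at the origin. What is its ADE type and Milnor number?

Type D_{7}, Milnor number mu = 7.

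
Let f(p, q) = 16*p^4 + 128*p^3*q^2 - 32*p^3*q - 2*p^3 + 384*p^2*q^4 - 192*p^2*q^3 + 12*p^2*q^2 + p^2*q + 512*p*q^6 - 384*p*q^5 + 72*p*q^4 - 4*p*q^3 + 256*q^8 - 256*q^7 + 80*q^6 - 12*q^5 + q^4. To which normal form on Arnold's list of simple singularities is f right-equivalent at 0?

The Hessian of f at 0 is [[0, 0], [0, 0]] with rank 0, so corank 2. A Groebner basis of the Jacobian ideal J(f) in C{p,q} is {p*q^2, p*q/10 + q^3, p^2 - 2*p*q/5}; counting standard monomials gives mu = 5. Corank 2; j^3 = -p^2*(2*p - q) has shape L^2 M (L != M), so D-series; mu = 5 gives D_5.

D5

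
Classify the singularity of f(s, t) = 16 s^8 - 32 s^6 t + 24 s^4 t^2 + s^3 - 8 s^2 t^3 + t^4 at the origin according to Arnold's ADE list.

E_6

The Hessian of f at 0 has rank 0. Corank 2; j^3 = s^3 is a perfect cube, so E-series; the 4-jet and mu = 6 give E_6.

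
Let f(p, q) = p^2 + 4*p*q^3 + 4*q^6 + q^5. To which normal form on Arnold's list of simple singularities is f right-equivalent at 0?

A4

The Hessian of f at 0 has rank 1. Corank 1: A-series; mu = 4 gives A_4.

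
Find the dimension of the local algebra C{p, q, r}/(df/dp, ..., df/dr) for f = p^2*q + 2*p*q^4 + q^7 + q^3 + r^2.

The Hessian of f at 0 is [[0, 0, 0], [0, 0, 0], [0, 0, 2]] with rank 1, so corank 2. A Groebner basis of the Jacobian ideal J(f) in C{p,q,r} is {q^3, p^2 + 3*q^2, p*q, r}; counting standard monomials gives mu = 4. Corank 2; j^3 = q*(p^2 + q^2) splits into three distinct lines over C (the quadratic factor has nonzero discriminant), so D_4.

4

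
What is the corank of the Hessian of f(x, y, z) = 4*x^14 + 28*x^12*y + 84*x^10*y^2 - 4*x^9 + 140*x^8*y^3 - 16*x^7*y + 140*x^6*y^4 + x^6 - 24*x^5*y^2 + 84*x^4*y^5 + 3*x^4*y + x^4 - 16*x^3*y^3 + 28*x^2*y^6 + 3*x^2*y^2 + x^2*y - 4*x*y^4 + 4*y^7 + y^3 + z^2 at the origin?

2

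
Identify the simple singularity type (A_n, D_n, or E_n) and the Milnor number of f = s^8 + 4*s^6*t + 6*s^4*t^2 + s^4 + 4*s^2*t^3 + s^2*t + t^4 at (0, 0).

Type D_{5}, Milnor number mu = 5.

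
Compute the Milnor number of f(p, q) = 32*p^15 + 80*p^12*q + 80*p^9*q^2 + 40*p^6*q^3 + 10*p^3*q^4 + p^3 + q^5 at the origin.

The Hessian of f at 0 has rank 0. Corank 2; j^3 = p^3 is a perfect cube, so E-series; the 5-jet and mu = 8 give E_8.

8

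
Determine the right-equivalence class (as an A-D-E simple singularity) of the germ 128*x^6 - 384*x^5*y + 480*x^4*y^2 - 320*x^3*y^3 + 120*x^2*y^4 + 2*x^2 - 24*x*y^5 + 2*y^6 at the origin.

A_{5}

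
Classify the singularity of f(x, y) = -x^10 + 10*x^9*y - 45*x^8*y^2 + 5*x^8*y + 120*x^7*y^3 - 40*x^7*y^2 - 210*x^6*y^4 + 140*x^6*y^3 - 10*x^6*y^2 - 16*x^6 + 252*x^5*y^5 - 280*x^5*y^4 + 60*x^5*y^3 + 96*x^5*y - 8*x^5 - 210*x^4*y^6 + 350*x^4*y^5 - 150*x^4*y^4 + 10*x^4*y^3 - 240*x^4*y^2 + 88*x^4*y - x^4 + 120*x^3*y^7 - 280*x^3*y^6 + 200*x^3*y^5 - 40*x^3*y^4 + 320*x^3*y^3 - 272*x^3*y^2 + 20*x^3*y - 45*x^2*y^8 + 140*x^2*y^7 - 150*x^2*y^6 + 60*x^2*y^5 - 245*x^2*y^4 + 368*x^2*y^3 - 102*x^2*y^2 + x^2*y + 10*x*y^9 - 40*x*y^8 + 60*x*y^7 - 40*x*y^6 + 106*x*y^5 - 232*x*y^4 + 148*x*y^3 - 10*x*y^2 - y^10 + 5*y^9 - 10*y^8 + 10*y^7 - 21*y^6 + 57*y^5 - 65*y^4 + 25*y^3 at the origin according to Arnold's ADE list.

The Hessian of f at 0 has rank 0. Corank 2; j^3 = y*(x - 5*y)^2 has shape L^2 M (L != M), so D-series; mu = 6 gives D_6.

D_6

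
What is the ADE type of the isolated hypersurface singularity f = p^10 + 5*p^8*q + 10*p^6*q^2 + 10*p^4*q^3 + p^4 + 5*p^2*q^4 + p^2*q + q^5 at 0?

D6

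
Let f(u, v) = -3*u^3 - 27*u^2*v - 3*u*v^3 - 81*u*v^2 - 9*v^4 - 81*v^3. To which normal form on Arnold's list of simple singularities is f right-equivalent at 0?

The Hessian of f at 0 has rank 0. Corank 2; j^3 = -3*(u + 3*v)^3 is a perfect cube, so E-series; the 4-jet and mu = 7 give E_7.

E7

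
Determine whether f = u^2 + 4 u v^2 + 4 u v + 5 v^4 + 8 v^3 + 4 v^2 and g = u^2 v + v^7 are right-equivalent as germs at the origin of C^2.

No.

The Hessian of f at 0 is [[2, 4], [4, 8]] with rank 1, so corank 1. A Groebner basis of the Jacobian ideal J(f) in C{u,v} is {u^2 + 2*u + 4*v, u*v - u - 2*v, u/2 + v^2 + v}; counting standard monomials gives mu = 3. Corank 1: A-series; mu = 3 gives A_3. The Hessian of g at 0 is [[0, 0], [0, 0]] with rank 0, so corank 2. A Groebner basis of the Jacobian ideal J(g) in C{u,v} is {u^2/7 + v^6, u^3, u*v}; counting standard monomials gives mu = 8. Corank 2; j^3 = u^2*v has shape L^2 M (L != M), so D-series; mu = 8 gives D_8. f is A_3 but g is D_8, hence not right-equivalent.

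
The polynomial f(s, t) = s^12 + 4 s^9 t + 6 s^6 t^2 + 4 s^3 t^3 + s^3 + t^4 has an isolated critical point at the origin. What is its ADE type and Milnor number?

The Hessian of f at 0 has rank 0. Corank 2; j^3 = s^3 is a perfect cube, so E-series; the 4-jet and mu = 6 give E_6.

Type E_6, Milnor number mu = 6.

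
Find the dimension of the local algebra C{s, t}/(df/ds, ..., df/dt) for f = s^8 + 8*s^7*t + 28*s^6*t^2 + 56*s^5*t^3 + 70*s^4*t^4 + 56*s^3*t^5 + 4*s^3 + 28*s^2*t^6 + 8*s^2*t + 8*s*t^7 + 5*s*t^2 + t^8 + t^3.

9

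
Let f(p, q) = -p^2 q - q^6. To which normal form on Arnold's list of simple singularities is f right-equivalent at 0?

The Hessian of f at 0 is [[0, 0], [0, 0]] with rank 0, so corank 2. A Groebner basis of the Jacobian ideal J(f) in C{p,q} is {p^2/6 + q^5, p^3, p*q}; counting standard monomials gives mu = 7. Corank 2; j^3 = -p^2*q has shape L^2 M (L != M), so D-series; mu = 7 gives D_7.

D7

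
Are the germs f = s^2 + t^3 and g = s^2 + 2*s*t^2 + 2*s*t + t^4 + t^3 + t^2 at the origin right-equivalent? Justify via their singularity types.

Yes.

The Hessian of f at 0 is [[2, 0], [0, 0]] with rank 1, so corank 1. A Groebner basis of the Jacobian ideal J(f) in C{s,t} is {t^2, s}; counting standard monomials gives mu = 2. Corank 1: A-series; mu = 2 gives A_2. The Hessian of g at 0 is [[2, 2], [2, 2]] with rank 1, so corank 1. A Groebner basis of the Jacobian ideal J(g) in C{s,t} is {t^2, s + t}; counting standard monomials gives mu = 2. Corank 1: A-series; mu = 2 gives A_2. Both have type A_2, hence right-equivalent.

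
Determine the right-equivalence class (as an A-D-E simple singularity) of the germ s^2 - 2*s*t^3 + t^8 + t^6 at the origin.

The Hessian of f at 0 is [[2, 0], [0, 0]] with rank 1, so corank 1. A Groebner basis of the Jacobian ideal J(f) in C{s,t} is {s^3, s^2*t, -s + t^3}; counting standard monomials gives mu = 7. Corank 1: A-series; mu = 7 gives A_7.

A_7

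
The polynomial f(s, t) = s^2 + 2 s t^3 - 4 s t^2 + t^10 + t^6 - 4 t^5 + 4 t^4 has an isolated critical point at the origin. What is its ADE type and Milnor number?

Type A9, Milnor number mu = 9.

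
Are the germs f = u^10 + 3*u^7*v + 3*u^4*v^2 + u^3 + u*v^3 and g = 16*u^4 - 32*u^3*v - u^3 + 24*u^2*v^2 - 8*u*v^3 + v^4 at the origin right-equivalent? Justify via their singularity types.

No.

The Hessian of f at 0 has rank 0. Corank 2; j^3 = u^3 is a perfect cube, so E-series; the 4-jet and mu = 7 give E_7. The Hessian of g at 0 has rank 0. Corank 2; j^3 = -u^3 is a perfect cube, so E-series; the 4-jet and mu = 6 give E_6. f is E_7 but g is E_6, hence not right-equivalent.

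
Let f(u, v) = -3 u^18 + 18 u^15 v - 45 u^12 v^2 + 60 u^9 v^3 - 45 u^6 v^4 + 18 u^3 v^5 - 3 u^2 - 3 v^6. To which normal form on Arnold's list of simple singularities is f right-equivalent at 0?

A_5

The Hessian of f at 0 has rank 1. Corank 1: A-series; mu = 5 gives A_5.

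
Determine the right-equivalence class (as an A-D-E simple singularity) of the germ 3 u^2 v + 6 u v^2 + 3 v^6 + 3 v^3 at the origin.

The Hessian of f at 0 is [[0, 0], [0, 0]] with rank 0, so corank 2. A Groebner basis of the Jacobian ideal J(f) in C{u,v} is {u^2/6 + v^5 - v^2/6, u^3 + v^3, u*v + v^2}; counting standard monomials gives mu = 7. Corank 2; j^3 = 3*v*(u + v)^2 has shape L^2 M (L != M), so D-series; mu = 7 gives D_7.

D_7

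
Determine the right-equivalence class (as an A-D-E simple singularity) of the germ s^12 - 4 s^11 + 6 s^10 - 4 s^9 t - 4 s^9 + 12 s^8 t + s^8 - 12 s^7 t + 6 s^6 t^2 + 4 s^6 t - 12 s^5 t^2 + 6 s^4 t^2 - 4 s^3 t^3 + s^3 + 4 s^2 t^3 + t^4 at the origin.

E6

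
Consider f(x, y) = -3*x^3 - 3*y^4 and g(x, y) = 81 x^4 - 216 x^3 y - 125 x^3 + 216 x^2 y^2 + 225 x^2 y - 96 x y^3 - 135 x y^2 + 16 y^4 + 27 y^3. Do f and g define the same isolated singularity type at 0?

Yes.

The Hessian of f at 0 is [[0, 0], [0, 0]] with rank 0, so corank 2. A Groebner basis of the Jacobian ideal J(f) in C{x,y} is {y^3, x^2}; counting standard monomials gives mu = 6. Corank 2; j^3 = -3*x^3 is a perfect cube, so E-series; the 4-jet and mu = 6 give E_6. The Hessian of g at 0 is [[0, 0], [0, 0]] with rank 0, so corank 2. A Groebner basis of the Jacobian ideal J(g) in C{x,y} is {y^4, x*y^2 - 28*y^3/45, x^2 - 6*x*y/5 + 9*y^2/25}; counting standard monomials gives mu = 6. Corank 2; j^3 = -(5*x - 3*y)^3 is a perfect cube, so E-series; the 4-jet and mu = 6 give E_6. Both have type E_6, hence right-equivalent.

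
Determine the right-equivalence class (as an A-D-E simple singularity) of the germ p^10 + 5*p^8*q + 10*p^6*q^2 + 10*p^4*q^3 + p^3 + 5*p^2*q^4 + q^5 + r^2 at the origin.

The Hessian of f at 0 has rank 1. Corank 2; j^3 = p^3 is a perfect cube, so E-series; the 5-jet and mu = 8 give E_8.

E_8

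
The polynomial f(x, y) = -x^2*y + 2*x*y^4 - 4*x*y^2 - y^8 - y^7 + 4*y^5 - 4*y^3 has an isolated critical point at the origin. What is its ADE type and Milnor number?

Type D_9, Milnor number mu = 9.

The Hessian of f at 0 has rank 0. Corank 2; j^3 = -y*(x + 2*y)^2 has shape L^2 M (L != M), so D-series; mu = 9 gives D_9.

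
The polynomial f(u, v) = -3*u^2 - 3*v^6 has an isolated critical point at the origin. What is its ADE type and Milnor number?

Type A_5, Milnor number mu = 5.

The Hessian of f at 0 is [[-6, 0], [0, 0]] with rank 1, so corank 1. A Groebner basis of the Jacobian ideal J(f) in C{u,v} is {v^5, u}; counting standard monomials gives mu = 5. Corank 1: A-series; mu = 5 gives A_5.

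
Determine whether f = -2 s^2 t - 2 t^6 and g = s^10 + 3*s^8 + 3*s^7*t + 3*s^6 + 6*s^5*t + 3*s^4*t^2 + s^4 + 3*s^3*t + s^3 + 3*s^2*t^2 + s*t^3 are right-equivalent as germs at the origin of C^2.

The Hessian of f at 0 has rank 0. Corank 2; j^3 = -2*s^2*t has shape L^2 M (L != M), so D-series; mu = 7 gives D_7. The Hessian of g at 0 has rank 0. Corank 2; j^3 = s^3 is a perfect cube, so E-series; the 4-jet and mu = 7 give E_7. f is D_7 but g is E_7, hence not right-equivalent.

No.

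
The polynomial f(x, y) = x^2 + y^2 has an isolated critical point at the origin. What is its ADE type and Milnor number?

The Hessian of f at 0 has rank 2. Corank 0: nondegenerate Morse point, so A_1.

Type A_{1}, Milnor number mu = 1.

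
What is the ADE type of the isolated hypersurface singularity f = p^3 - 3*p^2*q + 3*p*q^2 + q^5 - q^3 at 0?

E_{8}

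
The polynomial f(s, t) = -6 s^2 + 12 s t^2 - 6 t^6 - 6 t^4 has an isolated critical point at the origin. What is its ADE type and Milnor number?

Type A_5, Milnor number mu = 5.

The Hessian of f at 0 has rank 1. Corank 1: A-series; mu = 5 gives A_5.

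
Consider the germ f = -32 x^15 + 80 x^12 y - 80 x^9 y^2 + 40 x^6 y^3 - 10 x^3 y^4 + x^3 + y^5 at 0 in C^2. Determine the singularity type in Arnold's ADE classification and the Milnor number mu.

Type E_8, Milnor number mu = 8.

The Hessian of f at 0 has rank 0. Corank 2; j^3 = x^3 is a perfect cube, so E-series; the 5-jet and mu = 8 give E_8.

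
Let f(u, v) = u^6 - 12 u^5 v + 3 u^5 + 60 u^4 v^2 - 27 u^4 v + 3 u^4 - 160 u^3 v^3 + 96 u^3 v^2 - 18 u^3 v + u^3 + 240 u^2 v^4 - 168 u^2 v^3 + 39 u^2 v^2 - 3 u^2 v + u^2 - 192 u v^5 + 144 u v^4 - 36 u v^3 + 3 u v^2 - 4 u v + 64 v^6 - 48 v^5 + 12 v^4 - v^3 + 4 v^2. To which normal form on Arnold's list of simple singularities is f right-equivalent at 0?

A_{2}

The Hessian of f at 0 has rank 1. Corank 1: A-series; mu = 2 gives A_2.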